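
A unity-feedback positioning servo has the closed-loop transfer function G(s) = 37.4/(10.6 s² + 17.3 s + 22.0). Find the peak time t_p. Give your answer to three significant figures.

t_p ≈ 2.65 s

Dividing through by 10.6: denominator becomes s² + 1.632 s + 2.075.
So ω_n = √2.075 = 1.44 rad/s and ζ = 1.632/(2·1.44) = 0.566.
ω_d = 1.44·√(1 − 0.566²) = 1.19 rad/s. t_p = π/ω_d = 2.65 s.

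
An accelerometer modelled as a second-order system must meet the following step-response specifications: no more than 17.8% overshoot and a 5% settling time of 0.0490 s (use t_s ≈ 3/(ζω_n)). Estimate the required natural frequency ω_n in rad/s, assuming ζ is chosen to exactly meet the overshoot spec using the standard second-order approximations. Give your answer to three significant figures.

ω_n ≈ 127 rad/s

From %OS = 100·exp(−πζ/√(1−ζ²)), invert to get ζ = −ln(OS)/√(π² + ln²(OS)) with OS = 0.178.
−ln 0.178 = 1.726, so ζ = 1.726/√(π² + 2.979) = 0.482.
From t_s ≈ 3/(ζω_n): ω_n = 3/(ζ·t_s) = 3/(0.482·0.0490) = 127 rad/s.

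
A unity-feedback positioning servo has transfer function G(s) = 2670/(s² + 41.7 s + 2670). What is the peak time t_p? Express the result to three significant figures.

t_p ≈ 0.0664 s

Matching coefficients with s² + 2ζω_n s + ω_n² gives ω_n² = 2670 ⇒ ω_n = 51.7 rad/s, and ζ = 41.7/(2ω_n) = 0.404.
The damped frequency ω_d = ω_n√(1−ζ²) = 47.3 rad/s. Then t_p = π/ω_d = 0.0664 s.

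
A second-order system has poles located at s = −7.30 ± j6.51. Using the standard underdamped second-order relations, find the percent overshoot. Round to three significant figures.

%OS ≈ 2.95%

|pole| = ω_n = √(7.30² + 6.51²) = 9.78 rad/s; ζ = cos θ = σ/ω_n = 0.746.
Overshoot: exp(−π·0.746/√(1−0.746²)) = 0.0295, i.e. 2.95%.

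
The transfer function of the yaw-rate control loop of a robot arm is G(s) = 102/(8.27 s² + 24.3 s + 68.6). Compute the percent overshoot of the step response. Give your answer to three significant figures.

%OS ≈ 15.5%

Dividing through by 8.27: denominator becomes s² + 2.938 s + 8.295.
So ω_n = √8.295 = 2.88 rad/s and ζ = 2.938/(2·2.88) = 0.510.
Overshoot: exp(−π·0.510/√(1−0.510²)) = 0.155, i.e. 15.5%.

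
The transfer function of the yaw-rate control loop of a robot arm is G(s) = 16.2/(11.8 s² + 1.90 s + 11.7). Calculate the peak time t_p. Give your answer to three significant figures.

t_p ≈ 3.17 s

Dividing through by 11.8: denominator becomes s² + 0.1610 s + 0.9915.
So ω_n = √0.9915 = 0.996 rad/s and ζ = 0.1610/(2·0.996) = 0.0809.
ω_d = 0.996·√(1 − 0.0809²) = 0.992 rad/s. t_p = π/ω_d = 3.17 s.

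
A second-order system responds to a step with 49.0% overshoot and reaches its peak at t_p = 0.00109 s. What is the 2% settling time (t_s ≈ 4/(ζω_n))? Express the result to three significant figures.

ζ from %OS: ζ = |ln 0.490|/√(π²+ln²0.490) = 0.221.
From t_p = π/ω_d, ω_d = π/0.00109 = 2880 rad/s, so ω_n = ω_d/√(1−ζ²) = 2960 rad/s.
t_s ≈ 4/(ζω_n) = 4/(0.221·2960) = 0.00611 s.

t_s ≈ 0.00611 s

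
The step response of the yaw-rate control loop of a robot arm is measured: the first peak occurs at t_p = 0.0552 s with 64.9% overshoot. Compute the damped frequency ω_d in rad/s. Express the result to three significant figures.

ω_d ≈ 56.9 rad/s

t_p = π/ω_d, so ω_d = π/0.0552 = 56.9 rad/s.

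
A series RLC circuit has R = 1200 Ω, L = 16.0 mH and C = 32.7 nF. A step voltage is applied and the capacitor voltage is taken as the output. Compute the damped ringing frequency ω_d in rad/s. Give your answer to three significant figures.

ω_d ≈ 22500 rad/s

For a series RLC circuit (capacitor voltage as output), ω_n = 1/√(LC) = 1/√(16.0 mH · 32.7 nF) = 43700 rad/s.
ζ = (R/2)·√(C/L) = (1200/2)·√(32.7 nF/16.0 mH) = 0.858.
The damped frequency ω_d = ω_n√(1−ζ²) = 22500 rad/s.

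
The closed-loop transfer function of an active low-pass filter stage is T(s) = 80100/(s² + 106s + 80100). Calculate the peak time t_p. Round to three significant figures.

Comparing the denominator to s² + 2ζω_n s + ω_n²: ω_n = √80100 = 283 rad/s, and 2ζω_n = 106 so ζ = 106/(2·283) = 0.187.
ω_d = ω_n√(1−ζ²) = 278 rad/s. Then t_p = π/ω_d = 0.0113 s.

t_p ≈ 0.0113 s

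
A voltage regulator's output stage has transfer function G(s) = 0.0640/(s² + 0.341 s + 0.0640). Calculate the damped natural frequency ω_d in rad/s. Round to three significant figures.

ω_d ≈ 0.187 rad/s

ω_n = √0.0640 = 0.253 rad/s; ζ = 0.341/(2·0.253) = 0.674.
ω_d = 0.253·√(1 − 0.674²) = 0.187 rad/s.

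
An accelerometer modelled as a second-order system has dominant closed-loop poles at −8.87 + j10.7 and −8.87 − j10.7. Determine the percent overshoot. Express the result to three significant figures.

%OS ≈ 7.40%

The poles are at −σ ± jω_d with σ = 8.87 and ω_d = 10.7, so ω_n = √(σ²+ω_d²) = 13.9 rad/s and ζ = σ/ω_n = 0.638.
Overshoot: exp(−π·0.638/√(1−0.638²)) = 0.0740, i.e. 7.40%.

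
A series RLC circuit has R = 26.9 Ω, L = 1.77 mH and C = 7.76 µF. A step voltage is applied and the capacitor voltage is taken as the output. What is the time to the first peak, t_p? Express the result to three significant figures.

t_p ≈ 0.000809 s

For a series RLC circuit (capacitor voltage as output), ω_n = 1/√(LC) = 1/√(1.77 mH · 7.76 µF) = 8530 rad/s.
ζ = (R/2)·√(C/L) = (26.9/2)·√(7.76 µF/1.77 mH) = 0.891.
ω_d = 8530·√(1 − 0.891²) = 3880 rad/s. t_p = π/ω_d = 0.000809 s.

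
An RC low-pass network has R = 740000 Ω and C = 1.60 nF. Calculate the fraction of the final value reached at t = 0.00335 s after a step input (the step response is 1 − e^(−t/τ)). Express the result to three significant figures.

y/y_∞ ≈ 0.941

τ = RC = 740000 × 1.60 nF = 0.00118 s.
y(t)/y_∞ = 1 − e^(−t/τ) = 1 − e^(−0.00335/0.00118) = 1 − e^(−2.83) = 0.941.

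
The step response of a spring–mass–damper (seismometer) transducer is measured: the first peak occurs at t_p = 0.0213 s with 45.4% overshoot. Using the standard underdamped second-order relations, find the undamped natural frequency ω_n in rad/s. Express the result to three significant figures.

ζ from %OS: ζ = |ln 0.454|/√(π²+ln²0.454) = 0.244.
t_p = π/ω_d ⇒ ω_d = 147 rad/s; then ω_n = ω_d/√(1−ζ²) = 152 rad/s.

ω_n ≈ 152 rad/s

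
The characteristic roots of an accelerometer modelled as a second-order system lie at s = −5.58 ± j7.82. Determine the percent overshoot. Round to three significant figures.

%OS ≈ 10.6%

The poles are at −σ ± jω_d with σ = 5.58 and ω_d = 7.82, so ω_n = √(σ²+ω_d²) = 9.61 rad/s and ζ = σ/ω_n = 0.581.
%OS = 100·exp(−πζ/√(1−ζ²)) = 10.6%.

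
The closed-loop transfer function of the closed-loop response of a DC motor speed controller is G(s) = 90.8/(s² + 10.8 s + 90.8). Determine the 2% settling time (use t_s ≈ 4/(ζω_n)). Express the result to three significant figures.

Matching coefficients with s² + 2ζω_n s + ω_n² gives ω_n² = 90.8 ⇒ ω_n = 9.53 rad/s, and ζ = 10.8/(2ω_n) = 0.567.
t_s ≈ 4/(ζω_n) = 4/(0.567·9.53) = 0.741 s.

t_s ≈ 0.741 s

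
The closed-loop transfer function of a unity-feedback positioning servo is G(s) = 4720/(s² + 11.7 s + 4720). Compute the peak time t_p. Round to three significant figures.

t_p ≈ 0.0459 s

ω_n = √4720 = 68.7 rad/s; ζ = 11.7/(2·68.7) = 0.0852.
ω_d = ω_n√(1−ζ²) = 68.5 rad/s. Then t_p = π/ω_d = 0.0459 s.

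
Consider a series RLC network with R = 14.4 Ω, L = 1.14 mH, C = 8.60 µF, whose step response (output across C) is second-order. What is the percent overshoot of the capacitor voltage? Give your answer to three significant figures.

%OS ≈ 8.06%

For a series RLC circuit (capacitor voltage as output), ω_n = 1/√(LC) = 1/√(1.14 mH · 8.60 µF) = 10100 rad/s.
ζ = (R/2)·√(C/L) = (14.4/2)·√(8.60 µF/1.14 mH) = 0.625.
%OS = 100 e^{−πζ/√(1−ζ²)} with ζ = 0.625 gives 8.06%.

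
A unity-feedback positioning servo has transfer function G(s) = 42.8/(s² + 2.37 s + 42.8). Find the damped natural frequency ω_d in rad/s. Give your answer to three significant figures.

ω_n = √42.8 = 6.54 rad/s; ζ = 2.37/(2·6.54) = 0.181.
ω_d = ω_n√(1−ζ²) = 6.43 rad/s.

ω_d ≈ 6.43 rad/s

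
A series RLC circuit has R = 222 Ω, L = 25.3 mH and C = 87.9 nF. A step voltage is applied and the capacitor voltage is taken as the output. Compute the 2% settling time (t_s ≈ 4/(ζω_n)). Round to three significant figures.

t_s ≈ 0.000912 s

For a series RLC circuit (capacitor voltage as output), ω_n = 1/√(LC) = 1/√(25.3 mH · 87.9 nF) = 21200 rad/s.
ζ = (R/2)·√(C/L) = (222/2)·√(87.9 nF/25.3 mH) = 0.207.
t_s ≈ 4/(ζω_n) = 0.000912 s.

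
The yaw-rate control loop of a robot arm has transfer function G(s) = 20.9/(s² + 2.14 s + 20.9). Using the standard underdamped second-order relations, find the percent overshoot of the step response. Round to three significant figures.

Matching coefficients with s² + 2ζω_n s + ω_n² gives ω_n² = 20.9 ⇒ ω_n = 4.57 rad/s, and ζ = 2.14/(2ω_n) = 0.234.
Overshoot: exp(−π·0.234/√(1−0.234²)) = 0.469, i.e. 46.9%.

%OS ≈ 46.9%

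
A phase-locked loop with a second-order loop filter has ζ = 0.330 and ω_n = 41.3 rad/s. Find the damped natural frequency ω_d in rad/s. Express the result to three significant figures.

ω_d ≈ 39.0 rad/s

ω_d = ω_n√(1−ζ²) = 41.3·√0.891 = 39.0 rad/s.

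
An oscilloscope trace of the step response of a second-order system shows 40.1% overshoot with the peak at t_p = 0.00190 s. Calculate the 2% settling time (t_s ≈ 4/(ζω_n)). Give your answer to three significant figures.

ζ from %OS: ζ = |ln 0.401|/√(π²+ln²0.401) = 0.279.
t_p = π/ω_d ⇒ ω_d = 1650 rad/s; then ω_n = ω_d/√(1−ζ²) = 1720 rad/s.
t_s ≈ 4/(ζω_n) = 4/(0.279·1720) = 0.00832 s.

t_s ≈ 0.00832 s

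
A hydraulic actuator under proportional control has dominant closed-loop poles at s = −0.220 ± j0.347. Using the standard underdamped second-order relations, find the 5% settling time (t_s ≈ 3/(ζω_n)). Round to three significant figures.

t_s ≈ 13.6 s

For poles at −σ ± jω_d, ζω_n = σ = 0.220, so t_s ≈ 3/σ = 13.6 s.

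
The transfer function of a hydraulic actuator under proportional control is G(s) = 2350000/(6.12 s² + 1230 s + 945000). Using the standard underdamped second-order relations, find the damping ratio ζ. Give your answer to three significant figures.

ζ ≈ 0.256

Dividing through by 6.12: denominator becomes s² + 201.0 s + 154400.
So ω_n = √154400 = 393 rad/s and ζ = 201.0/(2·393) = 0.256.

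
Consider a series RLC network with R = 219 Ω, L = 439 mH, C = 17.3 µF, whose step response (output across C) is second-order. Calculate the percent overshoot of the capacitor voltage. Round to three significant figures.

%OS ≈ 5.11%

For a series RLC circuit (capacitor voltage as output), ω_n = 1/√(LC) = 1/√(439 mH · 17.3 µF) = 363 rad/s.
ζ = (R/2)·√(C/L) = (219/2)·√(17.3 µF/439 mH) = 0.687.
%OS = 100·exp(−πζ/√(1−ζ²)) = 5.11%.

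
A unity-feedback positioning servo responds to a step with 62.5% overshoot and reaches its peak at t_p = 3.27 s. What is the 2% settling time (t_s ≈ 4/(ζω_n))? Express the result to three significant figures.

t_s ≈ 27.8 s

ζ from %OS: ζ = |ln 0.625|/√(π²+ln²0.625) = 0.148.
From t_p = π/ω_d, ω_d = π/3.27 = 0.961 rad/s, so ω_n = ω_d/√(1−ζ²) = 0.971 rad/s.
t_s ≈ 4/(ζω_n) = 4/(0.148·0.971) = 27.8 s.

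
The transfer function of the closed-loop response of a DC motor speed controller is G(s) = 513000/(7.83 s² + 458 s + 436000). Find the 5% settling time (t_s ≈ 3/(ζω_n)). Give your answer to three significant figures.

t_s ≈ 0.103 s

Dividing through by 7.83: denominator becomes s² + 58.49 s + 55680.
So ω_n = √55680 = 236 rad/s and ζ = 58.49/(2·236) = 0.124.
t_s ≈ 3/(ζω_n) = 0.103 s.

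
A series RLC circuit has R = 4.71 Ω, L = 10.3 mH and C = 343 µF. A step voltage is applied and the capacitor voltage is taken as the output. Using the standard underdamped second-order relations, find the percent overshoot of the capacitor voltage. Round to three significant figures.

For a series RLC circuit (capacitor voltage as output), ω_n = 1/√(LC) = 1/√(10.3 mH · 343 µF) = 532 rad/s.
ζ = (R/2)·√(C/L) = (4.71/2)·√(343 µF/10.3 mH) = 0.430.
Overshoot: exp(−π·0.430/√(1−0.430²)) = 0.224, i.e. 22.4%.

%OS ≈ 22.4%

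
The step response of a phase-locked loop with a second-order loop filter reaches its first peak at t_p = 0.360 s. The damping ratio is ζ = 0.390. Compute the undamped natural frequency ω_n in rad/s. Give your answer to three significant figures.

ω_n ≈ 9.48 rad/s

Peak time t_p = π/ω_d, so ω_d = π/t_p = π/0.360 = 8.73 rad/s.
ω_n = ω_d/√(1−ζ²) = 8.73/√0.848 = 9.48 rad/s.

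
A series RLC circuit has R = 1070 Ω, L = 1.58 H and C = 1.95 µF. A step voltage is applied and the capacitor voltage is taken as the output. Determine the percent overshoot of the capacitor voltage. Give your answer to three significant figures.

For a series RLC circuit (capacitor voltage as output), ω_n = 1/√(LC) = 1/√(1.58 H · 1.95 µF) = 570 rad/s.
ζ = (R/2)·√(C/L) = (1070/2)·√(1.95 µF/1.58 H) = 0.594.
%OS = 100 e^{−πζ/√(1−ζ²)} with ζ = 0.594 gives 9.81%.

%OS ≈ 9.81%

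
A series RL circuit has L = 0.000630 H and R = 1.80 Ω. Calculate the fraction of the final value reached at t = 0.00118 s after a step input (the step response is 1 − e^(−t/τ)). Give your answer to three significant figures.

τ = L/R = 0.000630/1.80 = 0.000350 s.
y(t)/y_∞ = 1 − e^(−t/τ) = 1 − e^(−0.00118/0.000350) = 1 − e^(−3.37) = 0.966.

y/y_∞ ≈ 0.966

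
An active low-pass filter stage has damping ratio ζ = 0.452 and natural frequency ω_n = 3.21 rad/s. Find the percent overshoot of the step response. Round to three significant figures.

%OS ≈ 20.4%

For an underdamped second-order system, %OS = 100·exp(−πζ/√(1−ζ²)).
πζ/√(1−ζ²) = π·0.452/√(1−0.204) = 1.592, so %OS = 100·e^(−1.592) = 20.4%.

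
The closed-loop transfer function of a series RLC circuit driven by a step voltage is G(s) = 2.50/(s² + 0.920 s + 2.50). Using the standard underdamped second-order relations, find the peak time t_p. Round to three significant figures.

Matching coefficients with s² + 2ζω_n s + ω_n² gives ω_n² = 2.50 ⇒ ω_n = 1.58 rad/s, and ζ = 0.920/(2ω_n) = 0.291.
ω_d = 1.58·√(1 − 0.291²) = 1.51 rad/s. Then t_p = π/ω_d = 2.08 s.

t_p ≈ 2.08 s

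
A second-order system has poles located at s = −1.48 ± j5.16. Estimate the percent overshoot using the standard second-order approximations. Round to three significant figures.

The poles are at −σ ± jω_d with σ = 1.48 and ω_d = 5.16, so ω_n = √(σ²+ω_d²) = 5.37 rad/s and ζ = σ/ω_n = 0.276.
Overshoot: exp(−π·0.276/√(1−0.276²)) = 0.406, i.e. 40.6%.

%OS ≈ 40.6%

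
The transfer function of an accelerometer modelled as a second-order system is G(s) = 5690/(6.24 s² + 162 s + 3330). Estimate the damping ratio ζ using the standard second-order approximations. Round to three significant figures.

ζ ≈ 0.562

Dividing through by 6.24: denominator becomes s² + 25.96 s + 533.7.
So ω_n = √533.7 = 23.1 rad/s and ζ = 25.96/(2·23.1) = 0.562.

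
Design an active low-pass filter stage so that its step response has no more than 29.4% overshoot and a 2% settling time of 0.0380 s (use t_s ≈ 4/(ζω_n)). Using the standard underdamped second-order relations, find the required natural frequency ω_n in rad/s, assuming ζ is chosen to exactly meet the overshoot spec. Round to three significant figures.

Inverting the overshoot relation: ζ = |ln 0.294|/√(π² + ln²0.294) = 0.363.
From t_s ≈ 4/(ζω_n): ω_n = 4/(ζ·t_s) = 4/(0.363·0.0380) = 290 rad/s.

ω_n ≈ 290 rad/s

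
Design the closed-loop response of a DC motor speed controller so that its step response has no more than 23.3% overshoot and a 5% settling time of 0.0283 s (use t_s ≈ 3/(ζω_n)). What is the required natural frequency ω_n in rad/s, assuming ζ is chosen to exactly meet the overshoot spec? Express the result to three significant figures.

ω_n ≈ 252 rad/s

ζ = −ln(OS)/√(π² + (ln OS)²). With OS = 0.233, ln OS = −1.457 and ζ = 1.457/3.463 = 0.421.
Then ω_n = 3/(ζ t_s) = 3/(0.421 × 0.0283) = 252 rad/s.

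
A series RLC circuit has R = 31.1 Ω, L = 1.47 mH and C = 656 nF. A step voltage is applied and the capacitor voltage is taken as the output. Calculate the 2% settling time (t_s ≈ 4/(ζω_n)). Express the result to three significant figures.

t_s ≈ 0.000378 s

For a series RLC circuit (capacitor voltage as output), ω_n = 1/√(LC) = 1/√(1.47 mH · 656 nF) = 32200 rad/s.
ζ = (R/2)·√(C/L) = (31.1/2)·√(656 nF/1.47 mH) = 0.328.
t_s ≈ 4/(ζω_n) = 0.000378 s.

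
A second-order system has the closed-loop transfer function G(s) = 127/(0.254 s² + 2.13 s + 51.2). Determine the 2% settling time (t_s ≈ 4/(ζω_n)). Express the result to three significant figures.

t_s ≈ 0.954 s

Dividing through by 0.254: denominator becomes s² + 8.386 s + 201.6.
So ω_n = √201.6 = 14.2 rad/s and ζ = 8.386/(2·14.2) = 0.295.
t_s ≈ 4/(ζω_n) = 0.954 s.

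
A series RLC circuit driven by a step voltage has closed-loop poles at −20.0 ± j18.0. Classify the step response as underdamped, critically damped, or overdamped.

Since the poles form a complex-conjugate pair with nonzero imaginary part, the response is underdamped.

underdamped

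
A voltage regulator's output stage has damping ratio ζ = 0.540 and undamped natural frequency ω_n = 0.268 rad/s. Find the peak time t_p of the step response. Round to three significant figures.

t_p ≈ 13.9 s

The damped frequency is ω_d = ω_n√(1−ζ²) = 0.268·√(1−0.292) = 0.226 rad/s.
Peak time t_p = π/ω_d = π/0.226 = 13.9 s.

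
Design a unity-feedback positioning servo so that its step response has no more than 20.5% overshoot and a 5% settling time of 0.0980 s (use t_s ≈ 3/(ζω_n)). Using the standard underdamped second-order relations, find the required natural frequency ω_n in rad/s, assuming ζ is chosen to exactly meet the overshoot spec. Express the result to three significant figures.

ω_n ≈ 68.0 rad/s

Inverting the overshoot relation: ζ = |ln 0.205|/√(π² + ln²0.205) = 0.450.
Then ω_n = 3/(ζ t_s) = 3/(0.450 × 0.0980) = 68.0 rad/s.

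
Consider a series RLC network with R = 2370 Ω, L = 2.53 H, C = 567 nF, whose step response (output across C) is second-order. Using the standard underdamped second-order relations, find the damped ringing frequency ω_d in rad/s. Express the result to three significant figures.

ω_d ≈ 691 rad/s

For a series RLC circuit (capacitor voltage as output), ω_n = 1/√(LC) = 1/√(2.53 H · 567 nF) = 835 rad/s.
ζ = (R/2)·√(C/L) = (2370/2)·√(567 nF/2.53 H) = 0.561.
ω_d = ω_n√(1−ζ²) = 691 rad/s.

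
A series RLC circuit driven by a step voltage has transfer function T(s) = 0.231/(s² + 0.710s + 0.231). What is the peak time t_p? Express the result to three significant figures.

t_p ≈ 9.70 s

Matching coefficients with s² + 2ζω_n s + ω_n² gives ω_n² = 0.231 ⇒ ω_n = 0.481 rad/s, and ζ = 0.710/(2ω_n) = 0.739.
The damped frequency ω_d = ω_n√(1−ζ²) = 0.324 rad/s. Then t_p = π/ω_d = 9.70 s.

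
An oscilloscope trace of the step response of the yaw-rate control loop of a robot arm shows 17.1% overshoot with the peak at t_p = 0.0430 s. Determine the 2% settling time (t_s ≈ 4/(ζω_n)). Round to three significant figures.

ζ from %OS: ζ = |ln 0.171|/√(π²+ln²0.171) = 0.490.
From t_p = π/ω_d, ω_d = π/0.0430 = 73.1 rad/s, so ω_n = ω_d/√(1−ζ²) = 83.8 rad/s.
t_s ≈ 4/(ζω_n) = 4/(0.490·83.8) = 0.0974 s.

t_s ≈ 0.0974 s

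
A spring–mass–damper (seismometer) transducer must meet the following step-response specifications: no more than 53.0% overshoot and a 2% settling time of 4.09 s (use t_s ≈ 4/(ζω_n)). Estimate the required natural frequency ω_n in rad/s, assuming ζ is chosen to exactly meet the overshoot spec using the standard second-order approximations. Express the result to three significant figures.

ω_n ≈ 4.94 rad/s

Inverting the overshoot relation: ζ = |ln 0.530|/√(π² + ln²0.530) = 0.198.
Then ω_n = 4/(ζ t_s) = 4/(0.198 × 4.09) = 4.94 rad/s.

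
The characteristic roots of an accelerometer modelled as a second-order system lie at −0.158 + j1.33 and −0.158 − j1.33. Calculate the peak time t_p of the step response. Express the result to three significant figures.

t_p = π/ω_d with ω_d = 1.33 (the imaginary part), so t_p = 2.36 s.

t_p ≈ 2.36 s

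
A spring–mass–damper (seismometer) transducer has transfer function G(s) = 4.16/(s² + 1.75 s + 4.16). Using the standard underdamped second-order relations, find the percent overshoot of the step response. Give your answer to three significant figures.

Comparing the denominator to s² + 2ζω_n s + ω_n²: ω_n = √4.16 = 2.04 rad/s, and 2ζω_n = 1.75 so ζ = 1.75/(2·2.04) = 0.429.
%OS = 100·exp(−πζ/√(1−ζ²)) = 22.5%.

%OS ≈ 22.5%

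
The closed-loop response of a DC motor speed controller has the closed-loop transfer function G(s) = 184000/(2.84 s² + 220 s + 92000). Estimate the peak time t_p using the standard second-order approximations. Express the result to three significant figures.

t_p ≈ 0.0179 s

Dividing through by 2.84: denominator becomes s² + 77.46 s + 32390.
So ω_n = √32390 = 180 rad/s and ζ = 77.46/(2·180) = 0.215.
ω_d = 180·√(1 − 0.215²) = 176 rad/s. t_p = π/ω_d = 0.0179 s.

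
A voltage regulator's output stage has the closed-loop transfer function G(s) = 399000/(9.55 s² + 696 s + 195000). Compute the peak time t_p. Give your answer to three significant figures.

Dividing through by 9.55: denominator becomes s² + 72.88 s + 20420.
So ω_n = √20420 = 143 rad/s and ζ = 72.88/(2·143) = 0.255.
The damped frequency ω_d = ω_n√(1−ζ²) = 138 rad/s. t_p = π/ω_d = 0.0227 s.

t_p ≈ 0.0227 s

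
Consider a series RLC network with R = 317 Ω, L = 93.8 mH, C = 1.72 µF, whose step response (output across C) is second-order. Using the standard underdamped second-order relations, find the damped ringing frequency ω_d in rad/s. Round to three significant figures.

For a series RLC circuit (capacitor voltage as output), ω_n = 1/√(LC) = 1/√(93.8 mH · 1.72 µF) = 2490 rad/s.
ζ = (R/2)·√(C/L) = (317/2)·√(1.72 µF/93.8 mH) = 0.679.
ω_d = 2490·√(1 − 0.679²) = 1830 rad/s.

ω_d ≈ 1830 rad/s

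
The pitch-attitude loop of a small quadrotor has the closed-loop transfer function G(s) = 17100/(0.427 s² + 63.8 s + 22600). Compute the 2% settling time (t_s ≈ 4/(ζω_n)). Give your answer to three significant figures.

t_s ≈ 0.0535 s

Dividing through by 0.427: denominator becomes s² + 149.4 s + 52930.
So ω_n = √52930 = 230 rad/s and ζ = 149.4/(2·230) = 0.325.
t_s ≈ 4/(ζω_n) = 0.0535 s.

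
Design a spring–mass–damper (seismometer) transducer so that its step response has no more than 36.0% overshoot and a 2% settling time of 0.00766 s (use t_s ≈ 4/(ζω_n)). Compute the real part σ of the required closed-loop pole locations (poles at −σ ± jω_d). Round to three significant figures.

σ ≈ 522

The settling-time spec alone fixes σ = ζω_n = 4/t_s = 4/0.00766 = 522.
(Overshoot then fixes ζ = 0.309 and hence ω_d = σ·√(1−ζ²)/ζ = 1610 rad/s.)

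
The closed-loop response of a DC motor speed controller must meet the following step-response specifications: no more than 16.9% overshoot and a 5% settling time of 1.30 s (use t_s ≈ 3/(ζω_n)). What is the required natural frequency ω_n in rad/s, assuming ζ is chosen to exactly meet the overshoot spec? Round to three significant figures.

ω_n ≈ 4.69 rad/s

ζ = −ln(OS)/√(π² + (ln OS)²). With OS = 0.169, ln OS = −1.778 and ζ = 1.778/3.610 = 0.493.
From t_s ≈ 3/(ζω_n): ω_n = 3/(ζ·t_s) = 3/(0.493·1.30) = 4.69 rad/s.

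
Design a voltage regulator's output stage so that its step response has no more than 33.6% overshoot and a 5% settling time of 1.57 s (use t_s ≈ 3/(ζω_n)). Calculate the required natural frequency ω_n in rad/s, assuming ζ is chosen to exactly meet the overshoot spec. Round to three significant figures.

ω_n ≈ 5.83 rad/s

Inverting the overshoot relation: ζ = |ln 0.336|/√(π² + ln²0.336) = 0.328.
Then ω_n = 3/(ζ t_s) = 3/(0.328 × 1.57) = 5.83 rad/s.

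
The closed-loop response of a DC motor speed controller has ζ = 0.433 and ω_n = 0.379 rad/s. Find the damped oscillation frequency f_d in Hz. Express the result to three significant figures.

f_d ≈ 0.0544 Hz

ω_d = ω_n√(1−ζ²) = 0.379·√0.813 = 0.342 rad/s.
f_d = ω_d/(2π) = 0.0544 Hz.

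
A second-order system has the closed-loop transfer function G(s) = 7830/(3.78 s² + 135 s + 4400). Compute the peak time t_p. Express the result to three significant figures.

Dividing through by 3.78: denominator becomes s² + 35.71 s + 1164.
So ω_n = √1164 = 34.1 rad/s and ζ = 35.71/(2·34.1) = 0.523.
ω_d = ω_n√(1−ζ²) = 29.1 rad/s. t_p = π/ω_d = 0.108 s.

t_p ≈ 0.108 s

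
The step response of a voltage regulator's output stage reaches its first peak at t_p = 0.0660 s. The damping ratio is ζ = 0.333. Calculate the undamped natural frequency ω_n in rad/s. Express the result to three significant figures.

ω_n ≈ 50.5 rad/s

Peak time t_p = π/ω_d, so ω_d = π/t_p = π/0.0660 = 47.6 rad/s.
ω_n = ω_d/√(1−ζ²) = 47.6/√0.889 = 50.5 rad/s.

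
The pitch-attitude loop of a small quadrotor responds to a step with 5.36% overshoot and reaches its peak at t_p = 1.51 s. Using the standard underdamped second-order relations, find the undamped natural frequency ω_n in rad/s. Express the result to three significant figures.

The overshoot fixes ζ = −ln(OS)/√(π²+ln²(OS)) = 0.682.
From t_p = π/ω_d, ω_d = π/1.51 = 2.08 rad/s, so ω_n = ω_d/√(1−ζ²) = 2.84 rad/s.

ω_n ≈ 2.84 rad/s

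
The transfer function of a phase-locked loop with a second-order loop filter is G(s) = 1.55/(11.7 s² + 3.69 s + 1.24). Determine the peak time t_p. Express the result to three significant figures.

Dividing through by 11.7: denominator becomes s² + 0.3154 s + 0.1060.
So ω_n = √0.1060 = 0.326 rad/s and ζ = 0.3154/(2·0.326) = 0.484.
ω_d = 0.326·√(1 − 0.484²) = 0.285 rad/s. t_p = π/ω_d = 11.0 s.

t_p ≈ 11.0 s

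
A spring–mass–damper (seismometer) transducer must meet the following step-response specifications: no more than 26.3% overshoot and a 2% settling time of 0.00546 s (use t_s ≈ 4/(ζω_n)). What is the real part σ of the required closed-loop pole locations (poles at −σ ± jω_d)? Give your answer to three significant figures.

The settling-time spec alone fixes σ = ζω_n = 4/t_s = 4/0.00546 = 733.
(Overshoot then fixes ζ = 0.391 and hence ω_d = σ·√(1−ζ²)/ζ = 1720 rad/s.)

σ ≈ 733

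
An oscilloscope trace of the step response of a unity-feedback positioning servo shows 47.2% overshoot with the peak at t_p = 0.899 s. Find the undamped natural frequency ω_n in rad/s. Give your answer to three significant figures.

ω_n ≈ 3.59 rad/s

From the overshoot, ζ = −ln(OS)/√(π²+ln²(OS)) = 0.232.
From t_p = π/ω_d, ω_d = π/0.899 = 3.49 rad/s, so ω_n = ω_d/√(1−ζ²) = 3.59 rad/s.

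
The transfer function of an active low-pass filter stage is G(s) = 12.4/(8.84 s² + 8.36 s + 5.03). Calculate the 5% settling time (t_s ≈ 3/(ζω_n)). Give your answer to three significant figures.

t_s ≈ 6.34 s

Dividing through by 8.84: denominator becomes s² + 0.9457 s + 0.5690.
So ω_n = √0.5690 = 0.754 rad/s and ζ = 0.9457/(2·0.754) = 0.627.
t_s ≈ 3/(ζω_n) = 6.34 s.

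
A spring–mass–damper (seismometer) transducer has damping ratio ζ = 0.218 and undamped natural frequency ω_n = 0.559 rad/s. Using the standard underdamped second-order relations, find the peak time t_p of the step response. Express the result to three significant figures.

The damped frequency is ω_d = ω_n√(1−ζ²) = 0.559·√(1−0.0475) = 0.546 rad/s.
Peak time t_p = π/ω_d = π/0.546 = 5.76 s.

t_p ≈ 5.76 s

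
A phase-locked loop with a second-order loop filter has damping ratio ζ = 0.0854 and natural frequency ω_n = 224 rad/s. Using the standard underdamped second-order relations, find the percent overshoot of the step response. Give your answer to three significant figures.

For an underdamped second-order system, %OS = 100·exp(−πζ/√(1−ζ²)).
πζ/√(1−ζ²) = π·0.0854/√(1−0.00729) = 0.2693, so %OS = 100·e^(−0.2693) = 76.4%.

%OS ≈ 76.4%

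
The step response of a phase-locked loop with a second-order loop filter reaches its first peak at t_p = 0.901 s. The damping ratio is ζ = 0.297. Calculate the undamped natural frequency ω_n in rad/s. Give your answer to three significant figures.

ω_n ≈ 3.65 rad/s

Peak time t_p = π/ω_d, so ω_d = π/t_p = π/0.901 = 3.49 rad/s.
ω_n = ω_d/√(1−ζ²) = 3.49/√0.912 = 3.65 rad/s.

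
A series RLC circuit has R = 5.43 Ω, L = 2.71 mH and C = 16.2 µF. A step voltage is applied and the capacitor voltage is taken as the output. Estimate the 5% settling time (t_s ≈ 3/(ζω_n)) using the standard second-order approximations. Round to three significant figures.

For a series RLC circuit (capacitor voltage as output), ω_n = 1/√(LC) = 1/√(2.71 mH · 16.2 µF) = 4770 rad/s.
ζ = (R/2)·√(C/L) = (5.43/2)·√(16.2 µF/2.71 mH) = 0.210.
t_s ≈ 3/(ζω_n) = 0.00299 s.

t_s ≈ 0.00299 s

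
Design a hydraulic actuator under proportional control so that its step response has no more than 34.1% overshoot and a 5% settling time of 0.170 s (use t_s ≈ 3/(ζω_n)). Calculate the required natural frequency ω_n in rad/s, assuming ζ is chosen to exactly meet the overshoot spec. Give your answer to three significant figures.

ω_n ≈ 54.5 rad/s

Inverting the overshoot relation: ζ = |ln 0.341|/√(π² + ln²0.341) = 0.324.
Then ω_n = 3/(ζ t_s) = 3/(0.324 × 0.170) = 54.5 rad/s.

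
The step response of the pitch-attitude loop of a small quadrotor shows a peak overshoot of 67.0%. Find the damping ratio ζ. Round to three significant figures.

ζ ≈ 0.126

Inverting the overshoot relation: ζ = |ln 0.670|/√(π² + ln²0.670) = 0.126.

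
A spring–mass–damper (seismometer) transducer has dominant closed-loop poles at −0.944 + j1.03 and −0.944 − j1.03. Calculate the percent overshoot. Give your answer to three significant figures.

|pole| = ω_n = √(0.944² + 1.03²) = 1.40 rad/s; ζ = cos θ = σ/ω_n = 0.676.
Overshoot: exp(−π·0.676/√(1−0.676²)) = 0.0562, i.e. 5.62%.

%OS ≈ 5.62%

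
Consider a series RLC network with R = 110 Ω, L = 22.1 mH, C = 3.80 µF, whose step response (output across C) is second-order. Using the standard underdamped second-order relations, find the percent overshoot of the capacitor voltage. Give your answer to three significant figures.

For a series RLC circuit (capacitor voltage as output), ω_n = 1/√(LC) = 1/√(22.1 mH · 3.80 µF) = 3450 rad/s.
ζ = (R/2)·√(C/L) = (110/2)·√(3.80 µF/22.1 mH) = 0.721.
%OS = 100·exp(−πζ/√(1−ζ²)) = 3.80%.

%OS ≈ 3.80%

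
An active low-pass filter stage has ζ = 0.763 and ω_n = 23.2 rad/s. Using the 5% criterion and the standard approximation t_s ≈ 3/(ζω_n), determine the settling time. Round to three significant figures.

t_s ≈ 0.169 s

t_s ≈ 3/(ζω_n) = 3/(0.763 × 23.2) = 0.169 s.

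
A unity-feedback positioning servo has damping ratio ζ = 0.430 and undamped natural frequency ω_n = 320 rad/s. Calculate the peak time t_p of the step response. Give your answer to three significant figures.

t_p ≈ 0.0109 s

The damped frequency is ω_d = ω_n√(1−ζ²) = 320·√(1−0.185) = 289 rad/s.
Peak time t_p = π/ω_d = π/289 = 0.0109 s.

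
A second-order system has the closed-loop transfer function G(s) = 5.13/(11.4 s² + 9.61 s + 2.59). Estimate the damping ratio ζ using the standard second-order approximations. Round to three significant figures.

ζ ≈ 0.884

Dividing through by 11.4: denominator becomes s² + 0.8430 s + 0.2272.
So ω_n = √0.2272 = 0.477 rad/s and ζ = 0.8430/(2·0.477) = 0.884.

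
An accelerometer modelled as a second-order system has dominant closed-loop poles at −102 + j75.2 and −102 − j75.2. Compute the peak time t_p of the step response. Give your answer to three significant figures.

t_p ≈ 0.0418 s

t_p = π/ω_d with ω_d = 75.2 (the imaginary part), so t_p = 0.0418 s.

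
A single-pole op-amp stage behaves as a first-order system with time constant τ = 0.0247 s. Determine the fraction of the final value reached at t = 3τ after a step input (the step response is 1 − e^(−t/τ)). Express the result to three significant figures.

y(t)/y_∞ = 1 − e^(−t/τ) = 1 − e^(−3) = 1 − e^(−3.00) = 0.950.

y/y_∞ ≈ 0.950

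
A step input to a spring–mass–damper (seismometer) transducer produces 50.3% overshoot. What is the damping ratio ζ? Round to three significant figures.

ζ = −ln(OS)/√(π² + (ln OS)²). With OS = 0.503, ln OS = −0.6872 and ζ = 0.6872/3.216 = 0.214.

ζ ≈ 0.214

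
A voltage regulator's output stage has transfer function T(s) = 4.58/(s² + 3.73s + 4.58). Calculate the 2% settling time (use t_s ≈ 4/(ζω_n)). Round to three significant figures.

Comparing the denominator to s² + 2ζω_n s + ω_n²: ω_n = √4.58 = 2.14 rad/s, and 2ζω_n = 3.73 so ζ = 3.73/(2·2.14) = 0.871.
t_s ≈ 4/(ζω_n) = 4/(0.871·2.14) = 2.14 s.

t_s ≈ 2.14 s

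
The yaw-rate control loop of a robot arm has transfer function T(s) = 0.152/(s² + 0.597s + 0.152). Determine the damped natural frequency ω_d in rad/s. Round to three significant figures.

ω_n = √0.152 = 0.390 rad/s; ζ = 0.597/(2·0.390) = 0.766.
The damped frequency ω_d = ω_n√(1−ζ²) = 0.251 rad/s.

ω_d ≈ 0.251 rad/s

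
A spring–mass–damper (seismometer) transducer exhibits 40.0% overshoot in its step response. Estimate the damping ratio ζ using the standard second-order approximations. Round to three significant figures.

ζ ≈ 0.280

From %OS = 100·exp(−πζ/√(1−ζ²)), invert to get ζ = −ln(OS)/√(π² + ln²(OS)) with OS = 0.400.
−ln 0.400 = 0.9163, so ζ = 0.9163/√(π² + 0.8396) = 0.280.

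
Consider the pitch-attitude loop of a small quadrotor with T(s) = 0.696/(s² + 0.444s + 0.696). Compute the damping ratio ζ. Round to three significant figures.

ω_n = √0.696 = 0.834 rad/s; ζ = 0.444/(2·0.834) = 0.266.

ζ ≈ 0.266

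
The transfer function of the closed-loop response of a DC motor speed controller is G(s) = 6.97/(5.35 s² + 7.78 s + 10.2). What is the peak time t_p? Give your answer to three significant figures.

t_p ≈ 2.68 s

Dividing through by 5.35: denominator becomes s² + 1.454 s + 1.907.
So ω_n = √1.907 = 1.38 rad/s and ζ = 1.454/(2·1.38) = 0.527.
ω_d = ω_n√(1−ζ²) = 1.17 rad/s. t_p = π/ω_d = 2.68 s.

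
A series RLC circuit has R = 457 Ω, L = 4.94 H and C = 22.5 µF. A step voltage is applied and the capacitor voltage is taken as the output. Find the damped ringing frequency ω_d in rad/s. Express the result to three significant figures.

For a series RLC circuit (capacitor voltage as output), ω_n = 1/√(LC) = 1/√(4.94 H · 22.5 µF) = 94.9 rad/s.
ζ = (R/2)·√(C/L) = (457/2)·√(22.5 µF/4.94 H) = 0.488.
The damped frequency ω_d = ω_n√(1−ζ²) = 82.8 rad/s.

ω_d ≈ 82.8 rad/s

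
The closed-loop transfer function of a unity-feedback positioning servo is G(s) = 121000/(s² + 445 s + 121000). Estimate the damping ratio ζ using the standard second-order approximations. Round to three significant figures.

Matching coefficients with s² + 2ζω_n s + ω_n² gives ω_n² = 121000 ⇒ ω_n = 348 rad/s, and ζ = 445/(2ω_n) = 0.640.

ζ ≈ 0.640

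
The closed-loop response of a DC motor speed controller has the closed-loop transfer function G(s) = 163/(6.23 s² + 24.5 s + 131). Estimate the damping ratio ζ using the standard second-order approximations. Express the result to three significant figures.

ζ ≈ 0.429

Dividing through by 6.23: denominator becomes s² + 3.933 s + 21.03.
So ω_n = √21.03 = 4.59 rad/s and ζ = 3.933/(2·4.59) = 0.429.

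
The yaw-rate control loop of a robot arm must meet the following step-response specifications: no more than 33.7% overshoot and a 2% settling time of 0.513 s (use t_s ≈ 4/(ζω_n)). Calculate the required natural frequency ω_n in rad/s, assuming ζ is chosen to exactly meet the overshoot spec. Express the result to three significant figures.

From %OS = 100·exp(−πζ/√(1−ζ²)), invert to get ζ = −ln(OS)/√(π² + ln²(OS)) with OS = 0.337.
−ln 0.337 = 1.088, so ζ = 1.088/√(π² + 1.183) = 0.327.
From t_s ≈ 4/(ζω_n): ω_n = 4/(ζ·t_s) = 4/(0.327·0.513) = 23.8 rad/s.

ω_n ≈ 23.8 rad/s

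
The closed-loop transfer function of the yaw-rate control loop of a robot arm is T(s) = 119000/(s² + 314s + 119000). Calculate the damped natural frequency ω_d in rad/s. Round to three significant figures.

ω_n = √119000 = 345 rad/s; ζ = 314/(2·345) = 0.455.
ω_d = 345·√(1 − 0.455²) = 307 rad/s.

ω_d ≈ 307 rad/s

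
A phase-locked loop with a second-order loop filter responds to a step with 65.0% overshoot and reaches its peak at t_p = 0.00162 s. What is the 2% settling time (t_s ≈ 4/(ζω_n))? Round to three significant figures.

t_s ≈ 0.0150 s

ζ from %OS: ζ = |ln 0.650|/√(π²+ln²0.650) = 0.136.
t_p = π/ω_d ⇒ ω_d = 1940 rad/s; then ω_n = ω_d/√(1−ζ²) = 1960 rad/s.
t_s ≈ 4/(ζω_n) = 4/(0.136·1960) = 0.0150 s.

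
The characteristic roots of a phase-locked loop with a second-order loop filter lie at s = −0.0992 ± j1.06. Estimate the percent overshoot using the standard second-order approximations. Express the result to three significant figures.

%OS ≈ 74.5%

The poles are at −σ ± jω_d with σ = 0.0992 and ω_d = 1.06, so ω_n = √(σ²+ω_d²) = 1.06 rad/s and ζ = σ/ω_n = 0.0932.
Overshoot: exp(−π·0.0932/√(1−0.0932²)) = 0.745, i.e. 74.5%.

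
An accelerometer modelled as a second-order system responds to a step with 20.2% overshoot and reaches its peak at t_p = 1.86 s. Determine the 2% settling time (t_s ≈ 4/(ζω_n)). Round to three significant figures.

t_s ≈ 4.65 s

ζ from %OS: ζ = |ln 0.202|/√(π²+ln²0.202) = 0.454.
t_p = π/ω_d ⇒ ω_d = 1.69 rad/s; then ω_n = ω_d/√(1−ζ²) = 1.90 rad/s.
t_s ≈ 4/(ζω_n) = 4/(0.454·1.90) = 4.65 s.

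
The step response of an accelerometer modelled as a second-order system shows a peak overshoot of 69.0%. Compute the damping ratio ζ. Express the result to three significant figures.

From %OS = 100·exp(−πζ/√(1−ζ²)), invert to get ζ = −ln(OS)/√(π² + ln²(OS)) with OS = 0.690.
−ln 0.690 = 0.3711, so ζ = 0.3711/√(π² + 0.1377) = 0.117.

ζ ≈ 0.117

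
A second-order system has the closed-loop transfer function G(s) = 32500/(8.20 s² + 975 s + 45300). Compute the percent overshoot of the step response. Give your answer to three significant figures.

Dividing through by 8.20: denominator becomes s² + 118.9 s + 5524.
So ω_n = √5524 = 74.3 rad/s and ζ = 118.9/(2·74.3) = 0.800.
%OS = 100·exp(−πζ/√(1−ζ²)) = 1.52%.

%OS ≈ 1.52%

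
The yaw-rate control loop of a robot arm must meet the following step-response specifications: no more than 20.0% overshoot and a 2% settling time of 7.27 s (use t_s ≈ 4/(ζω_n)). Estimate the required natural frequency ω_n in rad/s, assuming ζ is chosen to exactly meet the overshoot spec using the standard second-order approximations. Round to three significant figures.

ζ = −ln(OS)/√(π² + (ln OS)²). With OS = 0.200, ln OS = −1.609 and ζ = 1.609/3.530 = 0.456.
From t_s ≈ 4/(ζω_n): ω_n = 4/(ζ·t_s) = 4/(0.456·7.27) = 1.21 rad/s.

ω_n ≈ 1.21 rad/s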